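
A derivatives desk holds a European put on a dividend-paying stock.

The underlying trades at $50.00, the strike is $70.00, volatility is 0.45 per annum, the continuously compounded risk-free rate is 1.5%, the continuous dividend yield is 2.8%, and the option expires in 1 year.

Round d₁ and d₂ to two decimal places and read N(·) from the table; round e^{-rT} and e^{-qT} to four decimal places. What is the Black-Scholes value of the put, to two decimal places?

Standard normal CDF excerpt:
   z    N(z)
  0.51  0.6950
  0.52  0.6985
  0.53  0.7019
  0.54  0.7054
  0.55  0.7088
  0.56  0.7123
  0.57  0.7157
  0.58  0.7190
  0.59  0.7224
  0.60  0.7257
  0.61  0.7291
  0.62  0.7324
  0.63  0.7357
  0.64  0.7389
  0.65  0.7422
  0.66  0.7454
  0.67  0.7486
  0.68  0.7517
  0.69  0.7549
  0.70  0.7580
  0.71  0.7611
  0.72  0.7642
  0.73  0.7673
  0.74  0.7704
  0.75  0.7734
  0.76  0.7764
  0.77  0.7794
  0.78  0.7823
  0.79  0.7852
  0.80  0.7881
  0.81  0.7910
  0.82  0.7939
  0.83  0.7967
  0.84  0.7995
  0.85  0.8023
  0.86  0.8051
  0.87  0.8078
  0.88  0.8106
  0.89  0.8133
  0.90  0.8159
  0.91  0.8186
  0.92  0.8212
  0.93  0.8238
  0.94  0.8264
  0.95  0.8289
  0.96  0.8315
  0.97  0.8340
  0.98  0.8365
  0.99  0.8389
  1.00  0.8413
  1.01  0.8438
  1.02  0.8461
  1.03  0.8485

$23.55

σ√T = 0.45 × 1.0000 = 0.4500
d₁ = [ln(50/70) + (0.015 − 0.028 + 0.45²/2)·1] / 0.4500 = [-0.3365 + 0.0883] / 0.4500 = -0.5516 which rounds to -0.55
d₂ = d₁ − σ√T = -0.5516 − 0.4500 = -1.0016 which rounds to -1.00
exp(−qT) = exp(−0.028·1) = 0.9724;  exp(−rT) = exp(−0.015·1) = 0.9851
N(−d₂) = N(1.00) = 0.8413;  N(−d₁) = N(0.55) = 0.7088
P = 70·0.9851·0.8413 − 50·0.9724·0.7088 = 58.0135 − 34.4619 = 23.5517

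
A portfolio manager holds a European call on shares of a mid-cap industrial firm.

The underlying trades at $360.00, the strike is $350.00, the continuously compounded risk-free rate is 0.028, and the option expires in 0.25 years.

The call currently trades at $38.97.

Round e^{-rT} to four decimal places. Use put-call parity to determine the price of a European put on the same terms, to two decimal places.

$26.52

exp(−rT) = exp(−0.028·0.25) = 0.9930
Put-call parity: C − P = S − K·e^(−rT) = 360 − 350·0.9930 = 360 − 347.5500 = 12.4500
P = C − (C − P) = 38.97 − (12.4500) = 26.5200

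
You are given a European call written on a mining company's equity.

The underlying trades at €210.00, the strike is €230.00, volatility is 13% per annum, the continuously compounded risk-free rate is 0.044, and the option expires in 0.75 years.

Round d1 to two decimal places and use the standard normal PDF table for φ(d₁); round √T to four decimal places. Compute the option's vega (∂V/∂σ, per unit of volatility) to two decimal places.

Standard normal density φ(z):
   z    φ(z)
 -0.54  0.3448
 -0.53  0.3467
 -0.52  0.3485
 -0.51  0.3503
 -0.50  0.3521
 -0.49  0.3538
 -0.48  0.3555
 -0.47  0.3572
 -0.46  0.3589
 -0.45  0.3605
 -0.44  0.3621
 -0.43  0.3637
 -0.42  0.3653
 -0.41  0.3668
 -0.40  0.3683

65.27

σ√T = 0.13·√0.75 = 0.1126
ln(S/K) + (r + σ²/2)T = ln(210/230) + (0.044 + 0.13²/2)·0.75 = -0.0910 + 0.0393 = -0.0516
d₁ = -0.0516 / 0.1126 = -0.4586 which rounds to -0.46
√T = √0.75 = 0.8660
φ(d₁) = φ(-0.46) = 0.3589
vega = S·φ(d₁)·√T = 210·0.3589·0.8660 = 65.2696
(Call and put vega coincide under Black-Scholes.)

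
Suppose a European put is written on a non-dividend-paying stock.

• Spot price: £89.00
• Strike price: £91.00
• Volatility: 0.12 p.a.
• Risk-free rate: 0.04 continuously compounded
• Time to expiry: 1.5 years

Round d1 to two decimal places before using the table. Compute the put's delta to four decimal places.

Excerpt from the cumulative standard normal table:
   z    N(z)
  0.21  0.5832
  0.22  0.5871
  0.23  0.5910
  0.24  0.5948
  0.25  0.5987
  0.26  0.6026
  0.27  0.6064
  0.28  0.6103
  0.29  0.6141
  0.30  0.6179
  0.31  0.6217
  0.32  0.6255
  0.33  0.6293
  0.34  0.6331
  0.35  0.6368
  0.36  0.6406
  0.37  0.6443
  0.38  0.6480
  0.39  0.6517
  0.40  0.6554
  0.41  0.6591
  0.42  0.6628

T = 1.5;  σ√T = 0.1470
ln(S/K) + (r + σ²/2)T = ln(89/91) + (0.04 + 0.12²/2)·1.5 = -0.0222 + 0.0708 = 0.0486
d₁ = 0.0486 / 0.1470 = 0.3305 ⇒ 0.33
N(d₁) = N(0.33) = 0.6293
Δ_put = N(d₁) − 1 = 0.6293 − 1 = -0.3707

-0.3707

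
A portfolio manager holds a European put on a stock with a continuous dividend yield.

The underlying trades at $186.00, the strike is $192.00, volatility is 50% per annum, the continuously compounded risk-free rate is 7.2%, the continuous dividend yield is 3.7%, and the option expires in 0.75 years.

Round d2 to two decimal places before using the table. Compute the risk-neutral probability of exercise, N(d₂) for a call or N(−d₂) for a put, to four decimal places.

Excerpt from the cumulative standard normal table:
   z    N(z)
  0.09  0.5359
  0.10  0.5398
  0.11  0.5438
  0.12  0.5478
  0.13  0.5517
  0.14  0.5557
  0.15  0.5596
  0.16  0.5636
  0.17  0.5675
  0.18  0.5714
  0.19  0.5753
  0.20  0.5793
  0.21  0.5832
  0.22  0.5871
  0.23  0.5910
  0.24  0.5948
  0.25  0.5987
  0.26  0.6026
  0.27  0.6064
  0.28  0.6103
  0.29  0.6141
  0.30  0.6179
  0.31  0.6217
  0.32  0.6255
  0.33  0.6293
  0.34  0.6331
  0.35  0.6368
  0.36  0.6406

0.5910

T = 0.75;  σ√T = 0.4330
d₁ = [ln(186/192) + (0.072 − 0.037 + 0.5²/2)·0.75] / 0.4330 = [-0.0317 + 0.1200] / 0.4330 = 0.2038 which rounds to 0.20
d₂ = d₁ − σ√T = 0.2038 − 0.4330 = -0.2292 which rounds to -0.23
Risk-neutral Pr[S_T < K] = N(−d₂) = N(0.23) = 0.5910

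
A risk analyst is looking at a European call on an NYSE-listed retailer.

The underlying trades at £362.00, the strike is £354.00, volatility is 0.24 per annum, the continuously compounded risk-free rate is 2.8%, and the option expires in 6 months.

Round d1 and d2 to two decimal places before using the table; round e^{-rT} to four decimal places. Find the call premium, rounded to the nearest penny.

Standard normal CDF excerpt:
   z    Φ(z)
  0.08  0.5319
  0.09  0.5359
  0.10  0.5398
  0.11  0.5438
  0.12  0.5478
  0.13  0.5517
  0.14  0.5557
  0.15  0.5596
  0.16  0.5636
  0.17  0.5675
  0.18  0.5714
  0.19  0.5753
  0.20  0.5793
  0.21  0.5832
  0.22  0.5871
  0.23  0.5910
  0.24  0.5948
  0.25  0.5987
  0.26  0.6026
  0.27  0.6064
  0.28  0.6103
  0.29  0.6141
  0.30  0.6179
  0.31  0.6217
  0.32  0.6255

£31.09

σ√T = 0.24·√0.5 = 0.1697
d₁ = [ln(362/354) + (0.028 + 0.24²/2)·0.5] / 0.1697 = [0.0223 + 0.0284] / 0.1697 = 0.2990 which rounds to 0.30
d₂ = d₁ − σ√T = 0.2990 − 0.1697 = 0.1293 which rounds to 0.13
e^(−rT) = e^(−0.028·0.5) = 0.9861
N(d₁) = N(0.30) = 0.6179;  N(d₂) = N(0.13) = 0.5517
C = 362·0.6179 − 354·0.9861·0.5517 = 223.6798 − 192.5871 = 31.0927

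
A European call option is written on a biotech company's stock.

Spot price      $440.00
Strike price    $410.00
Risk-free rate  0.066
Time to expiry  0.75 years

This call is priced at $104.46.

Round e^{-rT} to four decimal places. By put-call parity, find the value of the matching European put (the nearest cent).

e^(−rT) = e^(−0.066·0.75) = 0.9517
Put-call parity: C − P = S − K·e^(−rT) = 440 − 410·0.9517 = 440 − 390.1970 = 49.8030
P = C − (C − P) = 104.46 − (49.8030) = 54.6570

$54.66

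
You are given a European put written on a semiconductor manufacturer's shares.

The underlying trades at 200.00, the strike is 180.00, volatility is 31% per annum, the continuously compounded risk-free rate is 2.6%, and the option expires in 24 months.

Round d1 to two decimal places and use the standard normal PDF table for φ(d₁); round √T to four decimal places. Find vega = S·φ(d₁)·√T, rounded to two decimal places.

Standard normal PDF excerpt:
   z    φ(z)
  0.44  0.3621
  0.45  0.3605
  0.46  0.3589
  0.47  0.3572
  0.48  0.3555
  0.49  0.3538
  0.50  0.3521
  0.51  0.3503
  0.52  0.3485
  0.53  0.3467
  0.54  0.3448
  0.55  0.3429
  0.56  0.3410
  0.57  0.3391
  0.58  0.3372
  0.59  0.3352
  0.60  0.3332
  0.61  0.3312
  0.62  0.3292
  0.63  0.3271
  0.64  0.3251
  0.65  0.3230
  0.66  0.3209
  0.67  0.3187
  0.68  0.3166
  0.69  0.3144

T = 2;  σ√T = 0.4384
ln(S/K) + (r + σ²/2)T = ln(200/180) + (0.026 + 0.31²/2)·2 = 0.1054 + 0.1481 = 0.2535
d₁ = 0.2535 / 0.4384 = 0.5781 which rounds to 0.58
√T = √2 = 1.4142
φ(d₁) = φ(0.58) = 0.3372
vega = S·φ(d₁)·√T = 200·0.3372·1.4142 = 95.3736
(The call has the same vega.)

95.37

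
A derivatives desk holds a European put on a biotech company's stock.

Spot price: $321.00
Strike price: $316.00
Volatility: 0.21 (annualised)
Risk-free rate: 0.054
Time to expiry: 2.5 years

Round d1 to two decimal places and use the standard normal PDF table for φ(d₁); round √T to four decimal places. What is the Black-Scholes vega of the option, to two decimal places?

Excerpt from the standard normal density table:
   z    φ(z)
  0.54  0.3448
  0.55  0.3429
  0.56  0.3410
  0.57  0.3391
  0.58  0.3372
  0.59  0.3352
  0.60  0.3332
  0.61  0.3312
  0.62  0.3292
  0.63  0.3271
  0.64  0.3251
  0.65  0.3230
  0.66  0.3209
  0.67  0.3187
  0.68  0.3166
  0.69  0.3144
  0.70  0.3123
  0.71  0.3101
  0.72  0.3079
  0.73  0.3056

167.08

σ√T = 0.21 × 1.5811 = 0.3320
d₁ = [ln(321/316) + (0.054 + 0.21²/2)·2.5] / 0.3320 = [0.0157 + 0.1901] / 0.3320 = 0.6199 ⇒ 0.62
√T = √2.5 = 1.5811
φ(d₁) = φ(0.62) = 0.3292
vega = S·φ(d₁)·√T = 321·0.3292·1.5811 = 167.0799
(Vega is the same for a European call and put with the same parameters.)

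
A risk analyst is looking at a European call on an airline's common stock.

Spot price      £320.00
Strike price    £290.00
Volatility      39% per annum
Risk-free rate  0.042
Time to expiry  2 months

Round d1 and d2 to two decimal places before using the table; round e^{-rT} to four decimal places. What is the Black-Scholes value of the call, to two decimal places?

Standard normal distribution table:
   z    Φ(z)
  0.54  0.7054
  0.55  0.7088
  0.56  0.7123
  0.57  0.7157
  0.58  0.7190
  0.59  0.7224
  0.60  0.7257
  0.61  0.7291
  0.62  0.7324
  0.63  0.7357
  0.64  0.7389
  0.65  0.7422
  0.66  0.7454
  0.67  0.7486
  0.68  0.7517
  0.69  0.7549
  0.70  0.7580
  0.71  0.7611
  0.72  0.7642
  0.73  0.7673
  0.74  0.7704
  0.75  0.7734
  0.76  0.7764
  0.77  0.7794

σ√T = 0.39·√0.1667 = 0.1592
ln(S/K) + (r + σ²/2)T = ln(320/290) + (0.042 + 0.39²/2)·0.1667 = 0.0984 + 0.0197 = 0.1181
d₁ = 0.1181 / 0.1592 = 0.7419 → 0.74
d₂ = d₁ − σ√T = 0.7419 − 0.1592 = 0.5826 → 0.58
exp(−rT) = exp(−0.042·0.1667) = 0.9930
C = 320·N(0.74) − 290·0.9930·N(0.58) = 320·0.7704 − 290·0.9930·0.7190 = 246.5280 − 207.0504 = 39.4776

£39.48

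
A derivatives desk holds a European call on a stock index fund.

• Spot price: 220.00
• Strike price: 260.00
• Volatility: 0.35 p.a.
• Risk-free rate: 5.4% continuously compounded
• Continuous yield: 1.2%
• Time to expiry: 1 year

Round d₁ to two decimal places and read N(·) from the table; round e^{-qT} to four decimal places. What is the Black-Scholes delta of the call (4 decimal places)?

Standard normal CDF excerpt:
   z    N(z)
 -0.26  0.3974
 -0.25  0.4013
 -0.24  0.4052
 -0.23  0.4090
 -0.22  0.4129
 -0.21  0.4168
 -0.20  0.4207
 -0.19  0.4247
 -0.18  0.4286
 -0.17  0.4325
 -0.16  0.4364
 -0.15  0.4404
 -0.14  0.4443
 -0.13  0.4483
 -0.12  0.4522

0.4235

σ√T = 0.35 × 1.0000 = 0.3500
d₁ = [ln(220/260) + (0.054 − 0.012 + ½·0.35²)·1] / (σ√T) = (-0.1671 + 0.1032) / 0.3500 = -0.1823 ≈ -0.18
N(d₁) = N(-0.18) = 0.4286
Δ_call = e^(−qT)·N(d₁) = 0.9881·0.4286 = 0.4235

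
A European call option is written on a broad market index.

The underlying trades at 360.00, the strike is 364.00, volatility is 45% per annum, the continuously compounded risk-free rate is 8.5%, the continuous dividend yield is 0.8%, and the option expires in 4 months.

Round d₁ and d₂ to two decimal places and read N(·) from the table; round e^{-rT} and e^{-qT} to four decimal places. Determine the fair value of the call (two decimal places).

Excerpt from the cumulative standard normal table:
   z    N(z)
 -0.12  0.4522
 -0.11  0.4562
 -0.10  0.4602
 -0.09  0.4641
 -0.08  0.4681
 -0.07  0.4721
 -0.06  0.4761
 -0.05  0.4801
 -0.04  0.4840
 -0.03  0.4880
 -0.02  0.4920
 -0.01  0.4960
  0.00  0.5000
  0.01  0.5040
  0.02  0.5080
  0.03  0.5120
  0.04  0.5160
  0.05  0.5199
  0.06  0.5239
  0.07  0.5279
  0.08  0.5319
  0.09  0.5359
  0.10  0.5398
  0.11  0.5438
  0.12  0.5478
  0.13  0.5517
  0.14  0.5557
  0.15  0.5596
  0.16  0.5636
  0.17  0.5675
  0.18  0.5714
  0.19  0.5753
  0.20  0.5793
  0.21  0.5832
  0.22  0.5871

σ√T = 0.45·√0.3333 = 0.2598
ln(S/K) + (r − q + σ²/2)T = ln(360/364) + (0.085 − 0.008 + 0.45²/2)·0.3333 = -0.0110 + 0.0594 = 0.0484
d₁ = 0.0484 / 0.2598 = 0.1862 → 0.19
d₂ = d₁ − σ√T = 0.1862 − 0.2598 = -0.0736 → -0.07
exp(−qT) = exp(−0.008·0.3333) = 0.9973;  exp(−rT) = exp(−0.085·0.3333) = 0.9721
N(d₁) = N(0.19) = 0.5753;  N(d₂) = N(-0.07) = 0.4721
C = 360·0.9973·0.5753 − 364·0.9721·0.4721 = 206.5488 − 167.0499 = 39.4989

39.50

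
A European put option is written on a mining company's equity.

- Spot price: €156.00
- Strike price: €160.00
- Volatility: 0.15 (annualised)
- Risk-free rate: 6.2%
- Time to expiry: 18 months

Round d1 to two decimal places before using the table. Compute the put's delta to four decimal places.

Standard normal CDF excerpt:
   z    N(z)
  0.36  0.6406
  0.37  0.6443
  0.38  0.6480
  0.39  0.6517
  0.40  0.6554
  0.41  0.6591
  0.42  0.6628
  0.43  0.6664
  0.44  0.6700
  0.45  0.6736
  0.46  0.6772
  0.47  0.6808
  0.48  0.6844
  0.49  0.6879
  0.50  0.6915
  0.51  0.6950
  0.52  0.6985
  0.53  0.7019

T = 1.5;  σ√T = 0.1837
ln(S/K) + (r + σ²/2)T = ln(156/160) + (0.062 + 0.15²/2)·1.5 = -0.0253 + 0.1099 = 0.0846
d₁ = 0.0846 / 0.1837 = 0.4603 which rounds to 0.46
N(d₁) = N(0.46) = 0.6772
Δ_put = N(d₁) − 1 = 0.6772 − 1 = -0.3228

-0.3228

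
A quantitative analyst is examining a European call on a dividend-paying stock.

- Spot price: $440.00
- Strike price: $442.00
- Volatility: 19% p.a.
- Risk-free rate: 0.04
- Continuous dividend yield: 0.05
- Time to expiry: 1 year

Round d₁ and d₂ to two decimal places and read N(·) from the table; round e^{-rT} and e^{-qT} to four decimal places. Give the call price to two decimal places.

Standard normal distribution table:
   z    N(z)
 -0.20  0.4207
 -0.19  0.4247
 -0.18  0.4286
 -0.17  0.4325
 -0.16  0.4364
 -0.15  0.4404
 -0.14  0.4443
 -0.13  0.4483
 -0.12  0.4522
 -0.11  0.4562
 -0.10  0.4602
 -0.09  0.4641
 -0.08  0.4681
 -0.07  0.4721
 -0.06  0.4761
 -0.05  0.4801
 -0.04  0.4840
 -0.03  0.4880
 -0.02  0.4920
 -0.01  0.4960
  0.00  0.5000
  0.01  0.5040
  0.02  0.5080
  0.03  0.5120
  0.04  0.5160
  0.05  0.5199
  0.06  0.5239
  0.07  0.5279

$28.94

σ√T = 0.19·√1 = 0.1900
d₁ = [ln(440/442) + (0.04 − 0.05 + ½·0.19²)·1] / (σ√T) = (-0.0045 + 0.0080) / 0.1900 = 0.0185 → 0.02
d₂ = 0.0185 − 0.1900 = -0.1715 → -0.17
e^(−qT) = e^(−0.05·1) = 0.9512;  e^(−rT) = e^(−0.04·1) = 0.9608
N(d₁) = N(0.02) = 0.5080;  N(d₂) = N(-0.17) = 0.4325
C = 440·0.9512·0.5080 − 442·0.9608·0.4325 = 212.6122 − 183.6713 = 28.9409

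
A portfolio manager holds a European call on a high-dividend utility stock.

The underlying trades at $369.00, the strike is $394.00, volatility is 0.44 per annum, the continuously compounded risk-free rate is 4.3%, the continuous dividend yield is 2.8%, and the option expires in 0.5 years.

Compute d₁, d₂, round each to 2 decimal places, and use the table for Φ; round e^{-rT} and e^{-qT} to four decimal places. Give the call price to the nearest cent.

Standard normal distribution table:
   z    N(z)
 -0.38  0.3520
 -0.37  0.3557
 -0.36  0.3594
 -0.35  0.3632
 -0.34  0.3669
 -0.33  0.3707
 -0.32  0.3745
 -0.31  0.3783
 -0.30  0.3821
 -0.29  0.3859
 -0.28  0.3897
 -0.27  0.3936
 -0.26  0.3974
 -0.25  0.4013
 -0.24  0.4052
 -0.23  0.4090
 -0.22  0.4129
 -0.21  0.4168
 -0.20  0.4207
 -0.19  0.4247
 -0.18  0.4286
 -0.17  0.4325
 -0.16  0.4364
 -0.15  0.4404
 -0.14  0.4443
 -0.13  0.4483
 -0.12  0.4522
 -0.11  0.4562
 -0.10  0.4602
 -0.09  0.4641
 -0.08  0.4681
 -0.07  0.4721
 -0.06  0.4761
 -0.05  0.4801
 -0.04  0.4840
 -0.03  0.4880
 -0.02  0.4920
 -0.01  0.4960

σ√T = 0.44·√0.5 = 0.3111
d₁ = [ln(369/394) + (0.043 − 0.028 + 0.44²/2)·0.5] / 0.3111 = [-0.0656 + 0.0559] / 0.3111 = -0.0310 ≈ -0.03
d₂ = d₁ − σ√T = -0.0310 − 0.3111 = -0.3422 ≈ -0.34
e^(−qT) = e^(−0.028·0.5) = 0.9861;  e^(−rT) = e^(−0.043·0.5) = 0.9787
C = 369·0.9861·N(-0.03) − 394·0.9787·N(-0.34) = 369·0.9861·0.4880 − 394·0.9787·0.3669 = 177.5690 − 141.4795 = 36.0895

$36.09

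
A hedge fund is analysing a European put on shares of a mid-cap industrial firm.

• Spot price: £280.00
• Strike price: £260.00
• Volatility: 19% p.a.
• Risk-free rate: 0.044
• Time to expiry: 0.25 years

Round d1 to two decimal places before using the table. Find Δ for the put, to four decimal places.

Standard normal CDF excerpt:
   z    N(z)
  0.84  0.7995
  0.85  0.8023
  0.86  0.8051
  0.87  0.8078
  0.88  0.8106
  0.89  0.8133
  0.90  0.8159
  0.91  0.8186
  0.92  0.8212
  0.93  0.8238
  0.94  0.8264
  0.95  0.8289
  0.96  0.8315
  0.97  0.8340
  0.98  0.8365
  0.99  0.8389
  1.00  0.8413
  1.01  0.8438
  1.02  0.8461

-0.1736

T = 0.25;  σ√T = 0.0950
d₁ = [ln(280/260) + (0.044 + 0.19²/2)·0.25] / 0.0950 = [0.0741 + 0.0155] / 0.0950 = 0.9434 → 0.94
N(d₁) = N(0.94) = 0.8264
Δ_put = N(d₁) − 1 = 0.8264 − 1 = -0.1736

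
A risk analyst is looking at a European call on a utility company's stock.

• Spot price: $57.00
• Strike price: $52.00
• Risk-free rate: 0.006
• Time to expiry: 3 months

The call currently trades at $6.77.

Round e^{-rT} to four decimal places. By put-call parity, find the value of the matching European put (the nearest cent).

e^(−rT) = e^(−0.006·0.25) = 0.9985
Put-call parity: C − P = S − K·e^(−rT) = 57 − 52·0.9985 = 57 − 51.9220 = 5.0780
P = C − (C − P) = 6.77 − (5.0780) = 1.6920

$1.69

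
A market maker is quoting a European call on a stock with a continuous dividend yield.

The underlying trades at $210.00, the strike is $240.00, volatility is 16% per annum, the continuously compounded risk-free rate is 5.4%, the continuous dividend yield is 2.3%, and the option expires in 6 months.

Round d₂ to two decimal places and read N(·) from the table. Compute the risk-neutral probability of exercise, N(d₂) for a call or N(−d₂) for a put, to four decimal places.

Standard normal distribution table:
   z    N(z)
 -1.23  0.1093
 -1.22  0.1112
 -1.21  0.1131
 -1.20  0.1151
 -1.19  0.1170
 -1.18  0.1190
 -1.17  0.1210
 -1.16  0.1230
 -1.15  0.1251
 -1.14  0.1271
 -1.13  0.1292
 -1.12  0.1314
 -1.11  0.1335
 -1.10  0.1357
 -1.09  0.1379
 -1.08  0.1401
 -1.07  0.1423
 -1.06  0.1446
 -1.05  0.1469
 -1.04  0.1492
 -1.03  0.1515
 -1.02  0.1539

T = 0.5;  σ√T = 0.1131
d₁ = [ln(210/240) + (0.054 − 0.023 + ½·0.16²)·0.5] / (σ√T) = (-0.1335 + 0.0219) / 0.1131 = -0.9867 ⇒ -0.99
d₂ = -0.9867 − 0.1131 = -1.0998 ⇒ -1.10
Risk-neutral Pr[S_T > K] = N(d₂) = N(-1.10) = 0.1357

0.1357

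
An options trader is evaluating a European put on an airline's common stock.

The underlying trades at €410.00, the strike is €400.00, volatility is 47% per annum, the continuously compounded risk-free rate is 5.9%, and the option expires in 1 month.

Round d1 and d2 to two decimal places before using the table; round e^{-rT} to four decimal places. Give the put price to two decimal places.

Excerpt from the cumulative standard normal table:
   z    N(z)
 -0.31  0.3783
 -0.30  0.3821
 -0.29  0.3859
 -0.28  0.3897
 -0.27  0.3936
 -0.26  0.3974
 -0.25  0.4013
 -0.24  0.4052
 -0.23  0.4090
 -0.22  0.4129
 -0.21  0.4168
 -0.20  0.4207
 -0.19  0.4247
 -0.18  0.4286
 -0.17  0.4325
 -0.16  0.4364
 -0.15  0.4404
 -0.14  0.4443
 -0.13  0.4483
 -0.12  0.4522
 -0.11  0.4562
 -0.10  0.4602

€17.08

σ√T = 0.47 × 0.2887 = 0.1357
d₁ = [ln(410/400) + (0.059 + 0.47²/2)·0.08333] / 0.1357 = [0.0247 + 0.0141] / 0.1357 = 0.2861 ≈ 0.29
d₂ = d₁ − σ√T = 0.2861 − 0.1357 = 0.1504 ≈ 0.15
e^(−rT) = e^(−0.059·0.08333) = 0.9951
N(−d₂) = N(-0.15) = 0.4404;  N(−d₁) = N(-0.29) = 0.3859
P = 400·0.9951·0.4404 − 410·0.3859 = 175.2968 − 158.2190 = 17.0778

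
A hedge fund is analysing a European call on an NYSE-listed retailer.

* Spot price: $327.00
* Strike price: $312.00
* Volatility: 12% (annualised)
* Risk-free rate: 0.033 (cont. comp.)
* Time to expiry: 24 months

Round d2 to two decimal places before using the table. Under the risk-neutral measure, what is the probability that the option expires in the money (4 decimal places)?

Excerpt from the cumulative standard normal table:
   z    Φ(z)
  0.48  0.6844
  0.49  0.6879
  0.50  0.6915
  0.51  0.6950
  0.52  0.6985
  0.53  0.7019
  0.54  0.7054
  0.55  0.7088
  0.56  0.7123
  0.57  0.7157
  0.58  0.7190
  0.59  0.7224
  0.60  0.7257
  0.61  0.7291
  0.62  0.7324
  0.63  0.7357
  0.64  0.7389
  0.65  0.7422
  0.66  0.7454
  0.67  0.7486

σ√T = 0.12·√2 = 0.1697
ln(S/K) + (r + σ²/2)T = ln(327/312) + (0.033 + 0.12²/2)·2 = 0.0470 + 0.0804 = 0.1274
d₁ = 0.1274 / 0.1697 = 0.7505 which rounds to 0.75
d₂ = d₁ − σ√T = 0.7505 − 0.1697 = 0.5808 which rounds to 0.58
Risk-neutral Pr[S_T > K] = N(d₂) = N(0.58) = 0.7190

0.7190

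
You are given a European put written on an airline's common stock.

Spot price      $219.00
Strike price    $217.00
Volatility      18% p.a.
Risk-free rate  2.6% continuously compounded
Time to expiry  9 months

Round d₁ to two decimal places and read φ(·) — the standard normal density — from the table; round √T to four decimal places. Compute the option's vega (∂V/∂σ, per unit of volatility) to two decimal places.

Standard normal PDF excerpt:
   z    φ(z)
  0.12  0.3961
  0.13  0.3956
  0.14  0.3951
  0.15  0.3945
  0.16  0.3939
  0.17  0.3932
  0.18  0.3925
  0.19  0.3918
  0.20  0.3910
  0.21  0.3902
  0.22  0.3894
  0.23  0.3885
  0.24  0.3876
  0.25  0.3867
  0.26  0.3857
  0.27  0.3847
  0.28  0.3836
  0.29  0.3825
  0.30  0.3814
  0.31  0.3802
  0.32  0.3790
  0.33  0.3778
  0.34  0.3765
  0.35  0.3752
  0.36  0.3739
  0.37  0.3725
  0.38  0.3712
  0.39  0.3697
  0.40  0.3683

σ√T = 0.18 × 0.8660 = 0.1559
d₁ = [ln(219/217) + (0.026 + 0.18²/2)·0.75] / 0.1559 = [0.0092 + 0.0316] / 0.1559 = 0.2619 → 0.26
√T = √0.75 = 0.8660
φ(d₁) = φ(0.26) = 0.3857
vega = S·φ(d₁)·√T = 219·0.3857·0.8660 = 73.1495

73.15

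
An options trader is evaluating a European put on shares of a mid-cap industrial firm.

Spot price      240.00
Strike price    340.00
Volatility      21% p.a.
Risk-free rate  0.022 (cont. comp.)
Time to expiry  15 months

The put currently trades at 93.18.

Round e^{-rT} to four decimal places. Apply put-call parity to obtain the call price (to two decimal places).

e^(−rT) = e^(−0.022·1.25) = 0.9729
Put-call parity: C − P = S − K·e^(−rT) = 240 − 340·0.9729 = 240 − 330.7860 = -90.7860
C = P + (C − P) = 93.18 + (-90.7860) = 2.3940

2.39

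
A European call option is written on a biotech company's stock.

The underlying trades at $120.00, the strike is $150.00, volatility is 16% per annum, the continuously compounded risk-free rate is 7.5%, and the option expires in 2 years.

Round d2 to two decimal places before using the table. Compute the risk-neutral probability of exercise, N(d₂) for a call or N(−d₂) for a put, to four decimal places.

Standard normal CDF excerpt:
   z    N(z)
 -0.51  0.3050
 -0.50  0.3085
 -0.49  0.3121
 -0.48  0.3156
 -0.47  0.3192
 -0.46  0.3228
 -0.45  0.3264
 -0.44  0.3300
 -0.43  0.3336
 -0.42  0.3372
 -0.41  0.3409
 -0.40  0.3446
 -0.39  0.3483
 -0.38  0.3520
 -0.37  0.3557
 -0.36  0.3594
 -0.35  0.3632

T = 2;  σ√T = 0.2263
d₁ = [ln(120/150) + (0.075 + 0.16²/2)·2] / 0.2263 = [-0.2231 + 0.1756] / 0.2263 = -0.2101 ≈ -0.21
d₂ = d₁ − σ√T = -0.2101 − 0.2263 = -0.4364 ≈ -0.44
Pr(exercise) under Q = N(d₂) = 0.3300

0.3300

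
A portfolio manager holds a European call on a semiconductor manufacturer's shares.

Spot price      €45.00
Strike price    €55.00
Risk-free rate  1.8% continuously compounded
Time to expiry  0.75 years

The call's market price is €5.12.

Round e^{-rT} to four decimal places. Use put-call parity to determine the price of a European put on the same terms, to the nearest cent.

€14.38

exp(−rT) = exp(−0.018·0.75) = 0.9866
Put-call parity: C − P = S − K·e^(−rT) = 45 − 55·0.9866 = 45 − 54.2630 = -9.2630
P = C − (C − P) = 5.12 − (-9.2630) = 14.3830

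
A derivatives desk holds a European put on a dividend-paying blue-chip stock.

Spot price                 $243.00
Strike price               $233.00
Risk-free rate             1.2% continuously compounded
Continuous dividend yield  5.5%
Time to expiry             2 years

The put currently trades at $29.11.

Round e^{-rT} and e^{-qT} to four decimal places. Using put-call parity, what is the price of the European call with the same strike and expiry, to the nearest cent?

e^(−qT) = e^(−0.055·2) = 0.8958;  e^(−rT) = e^(−0.012·2) = 0.9763
Put-call parity: C − P = S·e^(−qT) − K·e^(−rT) = 243·0.8958 − 233·0.9763 = 217.6794 − 227.4779 = -9.7985
C = P + (C − P) = 29.11 + (-9.7985) = 19.3115

$19.31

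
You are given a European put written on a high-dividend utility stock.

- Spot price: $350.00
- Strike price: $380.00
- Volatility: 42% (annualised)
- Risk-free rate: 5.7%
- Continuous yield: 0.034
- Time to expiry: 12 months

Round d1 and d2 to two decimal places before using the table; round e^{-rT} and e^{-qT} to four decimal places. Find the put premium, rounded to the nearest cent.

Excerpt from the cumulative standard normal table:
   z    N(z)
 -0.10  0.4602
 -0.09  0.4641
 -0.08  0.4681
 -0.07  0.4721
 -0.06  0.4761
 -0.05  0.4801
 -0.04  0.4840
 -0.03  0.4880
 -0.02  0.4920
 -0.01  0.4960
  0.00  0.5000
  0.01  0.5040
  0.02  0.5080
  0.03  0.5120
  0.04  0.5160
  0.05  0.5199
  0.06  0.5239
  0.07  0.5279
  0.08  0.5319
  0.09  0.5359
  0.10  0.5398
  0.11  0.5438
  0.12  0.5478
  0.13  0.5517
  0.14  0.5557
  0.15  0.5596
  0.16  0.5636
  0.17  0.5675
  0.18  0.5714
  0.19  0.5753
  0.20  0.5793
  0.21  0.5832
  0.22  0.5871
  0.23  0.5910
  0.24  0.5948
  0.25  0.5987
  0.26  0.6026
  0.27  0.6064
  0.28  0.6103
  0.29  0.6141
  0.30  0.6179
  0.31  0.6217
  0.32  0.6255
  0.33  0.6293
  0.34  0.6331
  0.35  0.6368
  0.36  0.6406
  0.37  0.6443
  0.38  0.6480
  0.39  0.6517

$68.86

σ√T = 0.42 × 1.0000 = 0.4200
d₁ = [ln(350/380) + (0.057 − 0.034 + ½·0.42²)·1] / (σ√T) = (-0.0822 + 0.1112) / 0.4200 = 0.0690 → 0.07
d₂ = 0.0690 − 0.4200 = -0.3510 → -0.35
e^(−qT) = e^(−0.034·1) = 0.9666;  e^(−rT) = e^(−0.057·1) = 0.9446
P = 380·0.9446·N(0.35) − 350·0.9666·N(-0.07) = 380·0.9446·0.6368 − 350·0.9666·0.4721 = 228.5781 − 159.7162 = 68.8619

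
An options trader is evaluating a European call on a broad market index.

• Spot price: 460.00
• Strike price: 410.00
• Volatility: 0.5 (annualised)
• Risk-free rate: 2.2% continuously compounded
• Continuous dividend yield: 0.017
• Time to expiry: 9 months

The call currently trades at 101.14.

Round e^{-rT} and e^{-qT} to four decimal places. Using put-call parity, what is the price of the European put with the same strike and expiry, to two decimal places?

exp(−qT) = exp(−0.017·0.75) = 0.9873;  exp(−rT) = exp(−0.022·0.75) = 0.9836
Put-call parity: C − P = S·e^(−qT) − K·e^(−rT) = 460·0.9873 − 410·0.9836 = 454.1580 − 403.2760 = 50.8820
P = C − (C − P) = 101.14 − (50.8820) = 50.2580

50.26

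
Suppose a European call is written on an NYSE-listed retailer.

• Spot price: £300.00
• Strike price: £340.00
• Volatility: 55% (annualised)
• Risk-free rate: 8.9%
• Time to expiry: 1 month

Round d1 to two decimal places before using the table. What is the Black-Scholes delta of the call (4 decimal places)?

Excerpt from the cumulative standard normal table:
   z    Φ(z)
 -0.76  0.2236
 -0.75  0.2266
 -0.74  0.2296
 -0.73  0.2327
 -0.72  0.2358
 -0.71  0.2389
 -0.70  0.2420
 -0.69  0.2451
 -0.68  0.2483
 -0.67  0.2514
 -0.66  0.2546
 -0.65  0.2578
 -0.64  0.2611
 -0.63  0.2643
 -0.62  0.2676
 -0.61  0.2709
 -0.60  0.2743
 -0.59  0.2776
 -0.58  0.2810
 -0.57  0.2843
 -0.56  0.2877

σ√T = 0.55 × 0.2887 = 0.1588
d₁ = [ln(300/340) + (0.089 + ½·0.55²)·0.08333] / (σ√T) = (-0.1252 + 0.0200) / 0.1588 = -0.6622 which rounds to -0.66
N(d₁) = N(-0.66) = 0.2546
Δ_call = N(d₁) = 0.2546

0.2546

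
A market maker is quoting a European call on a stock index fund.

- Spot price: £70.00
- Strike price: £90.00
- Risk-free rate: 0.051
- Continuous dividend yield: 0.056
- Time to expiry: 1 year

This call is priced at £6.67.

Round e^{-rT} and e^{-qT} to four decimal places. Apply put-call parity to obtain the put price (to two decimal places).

£26.01

exp(−qT) = exp(−0.056·1) = 0.9455;  exp(−rT) = exp(−0.051·1) = 0.9503
Put-call parity: C − P = S·e^(−qT) − K·e^(−rT) = 70·0.9455 − 90·0.9503 = 66.1850 − 85.5270 = -19.3420
P = C − (C − P) = 6.67 − (-19.3420) = 26.0120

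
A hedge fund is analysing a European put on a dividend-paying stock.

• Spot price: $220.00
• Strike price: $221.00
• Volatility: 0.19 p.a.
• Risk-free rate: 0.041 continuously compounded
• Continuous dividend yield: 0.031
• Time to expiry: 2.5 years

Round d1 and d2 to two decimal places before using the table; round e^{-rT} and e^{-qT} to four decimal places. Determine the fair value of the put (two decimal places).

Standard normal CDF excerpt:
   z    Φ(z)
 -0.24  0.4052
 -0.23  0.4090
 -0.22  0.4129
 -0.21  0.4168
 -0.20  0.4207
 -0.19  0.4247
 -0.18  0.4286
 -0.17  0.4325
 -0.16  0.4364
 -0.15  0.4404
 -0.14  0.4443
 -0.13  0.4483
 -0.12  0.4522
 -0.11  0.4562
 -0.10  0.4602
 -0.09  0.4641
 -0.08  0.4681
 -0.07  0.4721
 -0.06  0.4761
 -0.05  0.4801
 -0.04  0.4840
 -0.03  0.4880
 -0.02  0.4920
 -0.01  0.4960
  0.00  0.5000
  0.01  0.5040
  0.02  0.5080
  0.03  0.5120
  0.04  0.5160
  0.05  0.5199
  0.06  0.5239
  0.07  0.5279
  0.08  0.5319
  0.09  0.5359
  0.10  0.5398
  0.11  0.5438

$22.04

σ√T = 0.19 × 1.5811 = 0.3004
ln(S/K) + (r − q + σ²/2)T = ln(220/221) + (0.041 − 0.031 + 0.19²/2)·2.5 = -0.0045 + 0.0701 = 0.0656
d₁ = 0.0656 / 0.3004 = 0.2183 → 0.22
d₂ = d₁ − σ√T = 0.2183 − 0.3004 = -0.0821 → -0.08
exp(−qT) = exp(−0.031·2.5) = 0.9254;  exp(−rT) = exp(−0.041·2.5) = 0.9026
P = 221·0.9026·N(0.08) − 220·0.9254·N(-0.22) = 221·0.9026·0.5319 − 220·0.9254·0.4129 = 106.1005 − 84.0615 = 22.0391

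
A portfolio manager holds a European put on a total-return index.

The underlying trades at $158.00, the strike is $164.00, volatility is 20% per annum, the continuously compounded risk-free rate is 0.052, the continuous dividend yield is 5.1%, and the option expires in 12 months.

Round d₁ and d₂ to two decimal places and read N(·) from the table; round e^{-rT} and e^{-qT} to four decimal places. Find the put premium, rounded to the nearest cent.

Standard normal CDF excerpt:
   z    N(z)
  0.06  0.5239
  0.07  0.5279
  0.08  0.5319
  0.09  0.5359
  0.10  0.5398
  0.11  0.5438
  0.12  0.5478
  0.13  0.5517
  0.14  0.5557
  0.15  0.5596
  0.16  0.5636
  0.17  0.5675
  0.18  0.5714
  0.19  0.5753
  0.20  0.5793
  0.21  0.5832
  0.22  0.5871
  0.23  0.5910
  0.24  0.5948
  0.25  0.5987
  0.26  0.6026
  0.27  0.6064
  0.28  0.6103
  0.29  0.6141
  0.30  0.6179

T = 1;  σ√T = 0.2000
ln(S/K) + (r − q + σ²/2)T = ln(158/164) + (0.052 − 0.051 + 0.2²/2)·1 = -0.0373 + 0.0210 = -0.0163
d₁ = -0.0163 / 0.2000 = -0.0814 ≈ -0.08
d₂ = d₁ − σ√T = -0.0814 − 0.2000 = -0.2814 ≈ -0.28
exp(−qT) = exp(−0.051·1) = 0.9503;  exp(−rT) = exp(−0.052·1) = 0.9493
N(−d₂) = N(0.28) = 0.6103;  N(−d₁) = N(0.08) = 0.5319
P = 164·0.9493·0.6103 − 158·0.9503·0.5319 = 95.0147 − 79.8634 = 15.1513

$15.15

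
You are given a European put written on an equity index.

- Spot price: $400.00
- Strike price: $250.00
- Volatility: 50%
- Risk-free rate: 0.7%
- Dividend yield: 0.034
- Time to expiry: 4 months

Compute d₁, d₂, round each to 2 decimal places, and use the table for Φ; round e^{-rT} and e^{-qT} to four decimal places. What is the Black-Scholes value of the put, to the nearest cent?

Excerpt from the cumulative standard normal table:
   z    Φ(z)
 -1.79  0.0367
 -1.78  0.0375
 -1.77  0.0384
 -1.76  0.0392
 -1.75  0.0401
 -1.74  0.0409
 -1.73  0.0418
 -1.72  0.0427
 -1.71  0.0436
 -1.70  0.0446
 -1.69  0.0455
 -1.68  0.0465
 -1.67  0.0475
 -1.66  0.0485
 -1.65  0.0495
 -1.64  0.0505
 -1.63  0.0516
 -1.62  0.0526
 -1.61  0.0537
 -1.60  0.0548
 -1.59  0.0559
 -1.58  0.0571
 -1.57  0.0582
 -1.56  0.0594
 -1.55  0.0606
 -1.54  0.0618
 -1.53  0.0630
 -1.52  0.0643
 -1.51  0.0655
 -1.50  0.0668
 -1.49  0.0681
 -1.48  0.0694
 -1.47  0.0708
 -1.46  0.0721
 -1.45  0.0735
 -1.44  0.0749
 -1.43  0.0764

$2.16

T = 0.3333;  σ√T = 0.2887
d₁ = [ln(400/250) + (0.007 − 0.034 + 0.5²/2)·0.3333] / 0.2887 = [0.4700 + 0.0327] / 0.2887 = 1.7413 which rounds to 1.74
d₂ = d₁ − σ√T = 1.7413 − 0.2887 = 1.4526 which rounds to 1.45
e^(−qT) = e^(−0.034·0.3333) = 0.9887;  e^(−rT) = e^(−0.007·0.3333) = 0.9977
N(−d₂) = N(-1.45) = 0.0735;  N(−d₁) = N(-1.74) = 0.0409
P = 250·0.9977·0.0735 − 400·0.9887·0.0409 = 18.3327 − 16.1751 = 2.1576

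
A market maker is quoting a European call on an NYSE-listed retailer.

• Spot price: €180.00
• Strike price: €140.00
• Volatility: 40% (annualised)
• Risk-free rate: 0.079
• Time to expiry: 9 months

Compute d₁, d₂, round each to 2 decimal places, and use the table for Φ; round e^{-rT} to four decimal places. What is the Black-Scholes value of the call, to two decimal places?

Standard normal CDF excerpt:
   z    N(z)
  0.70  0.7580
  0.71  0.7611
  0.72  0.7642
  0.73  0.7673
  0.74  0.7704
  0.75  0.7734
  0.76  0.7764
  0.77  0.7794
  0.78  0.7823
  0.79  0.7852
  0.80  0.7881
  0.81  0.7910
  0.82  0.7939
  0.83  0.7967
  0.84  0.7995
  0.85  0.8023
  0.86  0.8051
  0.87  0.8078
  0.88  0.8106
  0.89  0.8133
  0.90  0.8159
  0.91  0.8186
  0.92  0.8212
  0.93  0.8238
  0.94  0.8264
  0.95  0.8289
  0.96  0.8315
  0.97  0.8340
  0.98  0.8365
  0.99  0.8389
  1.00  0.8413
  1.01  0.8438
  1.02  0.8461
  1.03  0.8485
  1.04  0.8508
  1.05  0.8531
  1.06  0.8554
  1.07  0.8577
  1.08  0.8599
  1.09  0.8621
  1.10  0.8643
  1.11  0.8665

σ√T = 0.4·√0.75 = 0.3464
d₁ = [ln(180/140) + (0.079 + ½·0.4²)·0.75] / (σ√T) = (0.2513 + 0.1193) / 0.3464 = 1.0697 ≈ 1.07
d₂ = 1.0697 − 0.3464 = 0.7233 ≈ 0.72
exp(−rT) = exp(−0.079·0.75) = 0.9425
C = 180·N(1.07) − 140·0.9425·N(0.72) = 180·0.8577 − 140·0.9425·0.7642 = 154.3860 − 100.8362 = 53.5498

€53.55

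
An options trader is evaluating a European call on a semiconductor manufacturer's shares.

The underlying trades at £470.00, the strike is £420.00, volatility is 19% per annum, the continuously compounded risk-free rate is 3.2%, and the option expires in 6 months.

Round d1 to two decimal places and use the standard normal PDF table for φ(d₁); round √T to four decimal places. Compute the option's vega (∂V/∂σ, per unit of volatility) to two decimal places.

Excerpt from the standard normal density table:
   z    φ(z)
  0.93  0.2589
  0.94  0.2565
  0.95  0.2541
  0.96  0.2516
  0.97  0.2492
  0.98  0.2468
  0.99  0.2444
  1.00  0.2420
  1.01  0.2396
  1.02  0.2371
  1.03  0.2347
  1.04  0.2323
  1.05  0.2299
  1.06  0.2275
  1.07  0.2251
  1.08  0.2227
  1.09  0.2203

σ√T = 0.19·√0.5 = 0.1344
ln(S/K) + (r + σ²/2)T = ln(470/420) + (0.032 + 0.19²/2)·0.5 = 0.1125 + 0.0250 = 0.1375
d₁ = 0.1375 / 0.1344 = 1.0235 which rounds to 1.02
√T = √0.5 = 0.7071
φ(d₁) = φ(1.02) = 0.2371
vega = S·φ(d₁)·√T = 470·0.2371·0.7071 = 78.7971

78.80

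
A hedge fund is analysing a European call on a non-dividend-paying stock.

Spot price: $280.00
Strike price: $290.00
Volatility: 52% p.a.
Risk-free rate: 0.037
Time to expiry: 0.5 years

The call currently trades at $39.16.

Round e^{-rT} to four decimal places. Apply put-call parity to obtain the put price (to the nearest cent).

$43.85

e^(−rT) = e^(−0.037·0.5) = 0.9817
Put-call parity: C − P = S − K·e^(−rT) = 280 − 290·0.9817 = 280 − 284.6930 = -4.6930
P = C − (C − P) = 39.16 − (-4.6930) = 43.8530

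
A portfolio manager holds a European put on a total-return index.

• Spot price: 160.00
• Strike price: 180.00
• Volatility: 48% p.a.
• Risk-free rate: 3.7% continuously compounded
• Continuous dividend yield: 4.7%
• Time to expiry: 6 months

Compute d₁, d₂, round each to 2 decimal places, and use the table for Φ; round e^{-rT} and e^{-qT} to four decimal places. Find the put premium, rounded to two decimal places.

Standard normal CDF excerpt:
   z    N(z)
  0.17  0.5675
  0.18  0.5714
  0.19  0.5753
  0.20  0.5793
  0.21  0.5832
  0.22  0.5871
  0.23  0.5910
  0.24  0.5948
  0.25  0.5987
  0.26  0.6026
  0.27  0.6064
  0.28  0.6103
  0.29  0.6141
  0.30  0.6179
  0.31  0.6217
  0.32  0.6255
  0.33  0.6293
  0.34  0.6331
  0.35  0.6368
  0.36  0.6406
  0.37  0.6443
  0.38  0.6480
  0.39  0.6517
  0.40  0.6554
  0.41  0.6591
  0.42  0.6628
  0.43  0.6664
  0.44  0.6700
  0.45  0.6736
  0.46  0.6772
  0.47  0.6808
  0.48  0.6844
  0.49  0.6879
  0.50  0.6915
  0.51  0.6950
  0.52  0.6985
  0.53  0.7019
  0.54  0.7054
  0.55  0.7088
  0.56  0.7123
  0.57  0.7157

T = 0.5;  σ√T = 0.3394
d₁ = [ln(160/180) + (0.037 − 0.047 + ½·0.48²)·0.5] / (σ√T) = (-0.1178 + 0.0526) / 0.3394 = -0.1920 → -0.19
d₂ = -0.1920 − 0.3394 = -0.5315 → -0.53
exp(−qT) = exp(−0.047·0.5) = 0.9768;  exp(−rT) = exp(−0.037·0.5) = 0.9817
P = 180·0.9817·N(0.53) − 160·0.9768·N(0.19) = 180·0.9817·0.7019 − 160·0.9768·0.5753 = 124.0299 − 89.9125 = 34.1175

34.12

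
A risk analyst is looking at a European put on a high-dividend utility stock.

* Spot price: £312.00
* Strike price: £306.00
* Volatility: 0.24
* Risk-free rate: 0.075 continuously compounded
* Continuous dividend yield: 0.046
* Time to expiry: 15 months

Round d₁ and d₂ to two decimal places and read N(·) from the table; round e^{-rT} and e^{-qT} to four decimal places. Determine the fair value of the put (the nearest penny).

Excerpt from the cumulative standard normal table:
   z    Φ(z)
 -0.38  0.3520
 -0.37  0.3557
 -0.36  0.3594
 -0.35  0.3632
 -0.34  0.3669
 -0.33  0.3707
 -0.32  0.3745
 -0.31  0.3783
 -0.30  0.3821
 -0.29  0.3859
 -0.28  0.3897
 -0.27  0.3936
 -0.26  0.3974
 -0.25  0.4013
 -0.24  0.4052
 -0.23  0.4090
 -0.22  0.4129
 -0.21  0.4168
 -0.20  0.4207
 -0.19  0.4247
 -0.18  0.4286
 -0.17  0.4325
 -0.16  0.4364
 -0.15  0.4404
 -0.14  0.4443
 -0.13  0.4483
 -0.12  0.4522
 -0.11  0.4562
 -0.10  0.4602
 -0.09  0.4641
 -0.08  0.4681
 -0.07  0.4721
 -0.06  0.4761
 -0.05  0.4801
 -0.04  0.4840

£23.46

σ√T = 0.24 × 1.1180 = 0.2683
d₁ = [ln(312/306) + (0.075 − 0.046 + 0.24²/2)·1.25] / 0.2683 = [0.0194 + 0.0722] / 0.2683 = 0.3416 ⇒ 0.34
d₂ = d₁ − σ√T = 0.3416 − 0.2683 = 0.0733 ⇒ 0.07
exp(−qT) = exp(−0.046·1.25) = 0.9441;  exp(−rT) = exp(−0.075·1.25) = 0.9105
N(−d₂) = N(-0.07) = 0.4721;  N(−d₁) = N(-0.34) = 0.3669
P = 306·0.9105·0.4721 − 312·0.9441·0.3669 = 131.5332 − 108.0738 = 23.4594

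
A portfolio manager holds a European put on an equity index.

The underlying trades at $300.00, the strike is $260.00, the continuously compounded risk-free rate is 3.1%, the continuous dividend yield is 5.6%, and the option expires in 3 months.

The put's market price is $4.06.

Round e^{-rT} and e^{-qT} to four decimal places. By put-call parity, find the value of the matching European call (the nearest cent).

e^(−qT) = e^(−0.056·0.25) = 0.9861;  e^(−rT) = e^(−0.031·0.25) = 0.9923
Put-call parity: C − P = S·e^(−qT) − K·e^(−rT) = 300·0.9861 − 260·0.9923 = 295.8300 − 257.9980 = 37.8320
C = P + (C − P) = 4.06 + (37.8320) = 41.8920

$41.89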